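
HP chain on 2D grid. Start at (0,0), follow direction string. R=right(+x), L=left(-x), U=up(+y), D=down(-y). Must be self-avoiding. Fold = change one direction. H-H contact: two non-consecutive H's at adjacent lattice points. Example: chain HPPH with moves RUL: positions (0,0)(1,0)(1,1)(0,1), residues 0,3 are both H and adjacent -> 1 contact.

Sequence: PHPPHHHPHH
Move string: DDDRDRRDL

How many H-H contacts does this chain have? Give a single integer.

Answer: 1

Derivation:
Positions: [(0, 0), (0, -1), (0, -2), (0, -3), (1, -3), (1, -4), (2, -4), (3, -4), (3, -5), (2, -5)]
H-H contact: residue 6 @(2,-4) - residue 9 @(2, -5)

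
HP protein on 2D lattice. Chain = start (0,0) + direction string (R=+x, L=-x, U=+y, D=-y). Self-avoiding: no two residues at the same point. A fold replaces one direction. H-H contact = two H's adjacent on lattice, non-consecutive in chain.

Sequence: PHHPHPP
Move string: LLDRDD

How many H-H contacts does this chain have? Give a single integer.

Positions: [(0, 0), (-1, 0), (-2, 0), (-2, -1), (-1, -1), (-1, -2), (-1, -3)]
H-H contact: residue 1 @(-1,0) - residue 4 @(-1, -1)

Answer: 1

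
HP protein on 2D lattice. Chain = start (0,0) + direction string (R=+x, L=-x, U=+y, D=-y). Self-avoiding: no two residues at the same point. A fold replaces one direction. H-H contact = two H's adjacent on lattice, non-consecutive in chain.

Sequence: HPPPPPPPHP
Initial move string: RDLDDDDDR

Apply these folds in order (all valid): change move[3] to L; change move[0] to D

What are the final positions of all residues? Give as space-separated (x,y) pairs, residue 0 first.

Initial moves: RDLDDDDDR
Fold: move[3]->L => RDLLDDDDR (positions: [(0, 0), (1, 0), (1, -1), (0, -1), (-1, -1), (-1, -2), (-1, -3), (-1, -4), (-1, -5), (0, -5)])
Fold: move[0]->D => DDLLDDDDR (positions: [(0, 0), (0, -1), (0, -2), (-1, -2), (-2, -2), (-2, -3), (-2, -4), (-2, -5), (-2, -6), (-1, -6)])

Answer: (0,0) (0,-1) (0,-2) (-1,-2) (-2,-2) (-2,-3) (-2,-4) (-2,-5) (-2,-6) (-1,-6)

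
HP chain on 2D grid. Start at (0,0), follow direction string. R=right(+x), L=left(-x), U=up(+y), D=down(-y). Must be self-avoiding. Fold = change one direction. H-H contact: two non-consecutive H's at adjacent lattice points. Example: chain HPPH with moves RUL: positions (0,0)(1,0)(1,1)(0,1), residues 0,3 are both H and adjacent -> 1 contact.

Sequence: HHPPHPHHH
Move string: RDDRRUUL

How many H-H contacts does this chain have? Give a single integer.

Answer: 1

Derivation:
Positions: [(0, 0), (1, 0), (1, -1), (1, -2), (2, -2), (3, -2), (3, -1), (3, 0), (2, 0)]
H-H contact: residue 1 @(1,0) - residue 8 @(2, 0)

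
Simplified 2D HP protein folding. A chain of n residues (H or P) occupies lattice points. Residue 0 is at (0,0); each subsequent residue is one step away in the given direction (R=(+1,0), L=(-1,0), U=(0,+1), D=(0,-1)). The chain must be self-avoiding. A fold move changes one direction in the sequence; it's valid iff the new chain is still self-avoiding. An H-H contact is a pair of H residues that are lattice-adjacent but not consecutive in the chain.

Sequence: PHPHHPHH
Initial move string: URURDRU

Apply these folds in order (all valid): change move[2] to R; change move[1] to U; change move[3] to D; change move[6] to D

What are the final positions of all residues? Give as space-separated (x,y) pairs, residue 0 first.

Answer: (0,0) (0,1) (0,2) (1,2) (1,1) (1,0) (2,0) (2,-1)

Derivation:
Initial moves: URURDRU
Fold: move[2]->R => URRRDRU (positions: [(0, 0), (0, 1), (1, 1), (2, 1), (3, 1), (3, 0), (4, 0), (4, 1)])
Fold: move[1]->U => UURRDRU (positions: [(0, 0), (0, 1), (0, 2), (1, 2), (2, 2), (2, 1), (3, 1), (3, 2)])
Fold: move[3]->D => UURDDRU (positions: [(0, 0), (0, 1), (0, 2), (1, 2), (1, 1), (1, 0), (2, 0), (2, 1)])
Fold: move[6]->D => UURDDRD (positions: [(0, 0), (0, 1), (0, 2), (1, 2), (1, 1), (1, 0), (2, 0), (2, -1)])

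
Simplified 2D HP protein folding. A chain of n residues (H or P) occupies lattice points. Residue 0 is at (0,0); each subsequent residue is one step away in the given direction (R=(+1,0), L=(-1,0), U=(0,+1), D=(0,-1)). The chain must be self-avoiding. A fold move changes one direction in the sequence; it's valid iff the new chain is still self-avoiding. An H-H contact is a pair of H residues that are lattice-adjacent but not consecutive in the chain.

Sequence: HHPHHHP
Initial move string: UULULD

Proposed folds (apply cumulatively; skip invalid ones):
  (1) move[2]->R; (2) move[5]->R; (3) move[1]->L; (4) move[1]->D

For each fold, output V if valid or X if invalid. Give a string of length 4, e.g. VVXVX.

Initial: UULULD -> [(0, 0), (0, 1), (0, 2), (-1, 2), (-1, 3), (-2, 3), (-2, 2)]
Fold 1: move[2]->R => UURULD INVALID (collision), skipped
Fold 2: move[5]->R => UULULR INVALID (collision), skipped
Fold 3: move[1]->L => ULLULD VALID
Fold 4: move[1]->D => UDLULD INVALID (collision), skipped

Answer: XXVX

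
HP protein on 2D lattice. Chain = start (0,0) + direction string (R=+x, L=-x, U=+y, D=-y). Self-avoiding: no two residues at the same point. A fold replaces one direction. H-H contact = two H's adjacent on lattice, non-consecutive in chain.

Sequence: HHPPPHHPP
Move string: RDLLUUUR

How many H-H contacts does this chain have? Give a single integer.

Answer: 1

Derivation:
Positions: [(0, 0), (1, 0), (1, -1), (0, -1), (-1, -1), (-1, 0), (-1, 1), (-1, 2), (0, 2)]
H-H contact: residue 0 @(0,0) - residue 5 @(-1, 0)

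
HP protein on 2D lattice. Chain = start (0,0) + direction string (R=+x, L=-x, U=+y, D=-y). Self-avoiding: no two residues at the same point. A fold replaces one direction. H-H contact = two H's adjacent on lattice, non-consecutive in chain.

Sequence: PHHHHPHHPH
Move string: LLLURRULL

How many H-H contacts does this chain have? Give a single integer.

Answer: 2

Derivation:
Positions: [(0, 0), (-1, 0), (-2, 0), (-3, 0), (-3, 1), (-2, 1), (-1, 1), (-1, 2), (-2, 2), (-3, 2)]
H-H contact: residue 1 @(-1,0) - residue 6 @(-1, 1)
H-H contact: residue 4 @(-3,1) - residue 9 @(-3, 2)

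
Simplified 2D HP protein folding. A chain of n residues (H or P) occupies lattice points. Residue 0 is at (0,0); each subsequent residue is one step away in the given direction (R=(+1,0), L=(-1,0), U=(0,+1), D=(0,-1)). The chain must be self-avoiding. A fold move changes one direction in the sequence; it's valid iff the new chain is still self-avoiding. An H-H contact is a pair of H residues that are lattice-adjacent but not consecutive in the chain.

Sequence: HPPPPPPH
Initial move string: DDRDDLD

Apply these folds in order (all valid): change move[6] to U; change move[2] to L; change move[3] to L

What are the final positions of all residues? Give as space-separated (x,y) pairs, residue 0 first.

Answer: (0,0) (0,-1) (0,-2) (-1,-2) (-2,-2) (-2,-3) (-3,-3) (-3,-2)

Derivation:
Initial moves: DDRDDLD
Fold: move[6]->U => DDRDDLU (positions: [(0, 0), (0, -1), (0, -2), (1, -2), (1, -3), (1, -4), (0, -4), (0, -3)])
Fold: move[2]->L => DDLDDLU (positions: [(0, 0), (0, -1), (0, -2), (-1, -2), (-1, -3), (-1, -4), (-2, -4), (-2, -3)])
Fold: move[3]->L => DDLLDLU (positions: [(0, 0), (0, -1), (0, -2), (-1, -2), (-2, -2), (-2, -3), (-3, -3), (-3, -2)])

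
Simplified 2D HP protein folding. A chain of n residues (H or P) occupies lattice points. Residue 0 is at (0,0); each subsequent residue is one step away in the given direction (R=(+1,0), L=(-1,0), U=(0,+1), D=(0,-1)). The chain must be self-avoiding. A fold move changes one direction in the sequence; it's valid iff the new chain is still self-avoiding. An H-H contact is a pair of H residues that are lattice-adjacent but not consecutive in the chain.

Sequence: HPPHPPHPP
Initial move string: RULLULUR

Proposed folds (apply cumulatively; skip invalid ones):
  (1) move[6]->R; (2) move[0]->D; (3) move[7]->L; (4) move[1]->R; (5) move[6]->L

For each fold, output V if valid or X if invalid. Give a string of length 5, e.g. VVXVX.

Initial: RULLULUR -> [(0, 0), (1, 0), (1, 1), (0, 1), (-1, 1), (-1, 2), (-2, 2), (-2, 3), (-1, 3)]
Fold 1: move[6]->R => RULLULRR INVALID (collision), skipped
Fold 2: move[0]->D => DULLULUR INVALID (collision), skipped
Fold 3: move[7]->L => RULLULUL VALID
Fold 4: move[1]->R => RRLLULUL INVALID (collision), skipped
Fold 5: move[6]->L => RULLULLL VALID

Answer: XXVXV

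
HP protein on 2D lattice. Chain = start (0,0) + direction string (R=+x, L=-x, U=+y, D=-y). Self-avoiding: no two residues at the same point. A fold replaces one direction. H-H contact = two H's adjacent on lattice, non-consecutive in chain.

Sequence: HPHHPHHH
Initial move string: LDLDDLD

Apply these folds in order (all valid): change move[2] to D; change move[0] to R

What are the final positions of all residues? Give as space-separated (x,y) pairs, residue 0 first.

Initial moves: LDLDDLD
Fold: move[2]->D => LDDDDLD (positions: [(0, 0), (-1, 0), (-1, -1), (-1, -2), (-1, -3), (-1, -4), (-2, -4), (-2, -5)])
Fold: move[0]->R => RDDDDLD (positions: [(0, 0), (1, 0), (1, -1), (1, -2), (1, -3), (1, -4), (0, -4), (0, -5)])

Answer: (0,0) (1,0) (1,-1) (1,-2) (1,-3) (1,-4) (0,-4) (0,-5)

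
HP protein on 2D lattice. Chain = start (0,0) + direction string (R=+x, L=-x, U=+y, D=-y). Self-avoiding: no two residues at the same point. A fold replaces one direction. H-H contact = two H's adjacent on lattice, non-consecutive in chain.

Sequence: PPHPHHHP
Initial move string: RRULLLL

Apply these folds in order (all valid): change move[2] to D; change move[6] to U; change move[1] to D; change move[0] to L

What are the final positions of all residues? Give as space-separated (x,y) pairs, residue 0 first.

Answer: (0,0) (-1,0) (-1,-1) (-1,-2) (-2,-2) (-3,-2) (-4,-2) (-4,-1)

Derivation:
Initial moves: RRULLLL
Fold: move[2]->D => RRDLLLL (positions: [(0, 0), (1, 0), (2, 0), (2, -1), (1, -1), (0, -1), (-1, -1), (-2, -1)])
Fold: move[6]->U => RRDLLLU (positions: [(0, 0), (1, 0), (2, 0), (2, -1), (1, -1), (0, -1), (-1, -1), (-1, 0)])
Fold: move[1]->D => RDDLLLU (positions: [(0, 0), (1, 0), (1, -1), (1, -2), (0, -2), (-1, -2), (-2, -2), (-2, -1)])
Fold: move[0]->L => LDDLLLU (positions: [(0, 0), (-1, 0), (-1, -1), (-1, -2), (-2, -2), (-3, -2), (-4, -2), (-4, -1)])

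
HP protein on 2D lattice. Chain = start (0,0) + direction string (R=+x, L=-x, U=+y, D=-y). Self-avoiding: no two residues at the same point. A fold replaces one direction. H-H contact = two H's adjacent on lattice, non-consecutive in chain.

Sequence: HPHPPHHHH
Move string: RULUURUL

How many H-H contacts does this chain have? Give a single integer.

Positions: [(0, 0), (1, 0), (1, 1), (0, 1), (0, 2), (0, 3), (1, 3), (1, 4), (0, 4)]
H-H contact: residue 5 @(0,3) - residue 8 @(0, 4)

Answer: 1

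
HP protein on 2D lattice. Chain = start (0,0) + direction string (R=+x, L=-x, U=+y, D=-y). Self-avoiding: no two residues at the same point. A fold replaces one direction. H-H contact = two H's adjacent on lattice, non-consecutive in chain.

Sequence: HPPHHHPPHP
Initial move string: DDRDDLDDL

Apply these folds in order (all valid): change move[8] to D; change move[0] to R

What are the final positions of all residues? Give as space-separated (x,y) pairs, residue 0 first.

Answer: (0,0) (1,0) (1,-1) (2,-1) (2,-2) (2,-3) (1,-3) (1,-4) (1,-5) (1,-6)

Derivation:
Initial moves: DDRDDLDDL
Fold: move[8]->D => DDRDDLDDD (positions: [(0, 0), (0, -1), (0, -2), (1, -2), (1, -3), (1, -4), (0, -4), (0, -5), (0, -6), (0, -7)])
Fold: move[0]->R => RDRDDLDDD (positions: [(0, 0), (1, 0), (1, -1), (2, -1), (2, -2), (2, -3), (1, -3), (1, -4), (1, -5), (1, -6)])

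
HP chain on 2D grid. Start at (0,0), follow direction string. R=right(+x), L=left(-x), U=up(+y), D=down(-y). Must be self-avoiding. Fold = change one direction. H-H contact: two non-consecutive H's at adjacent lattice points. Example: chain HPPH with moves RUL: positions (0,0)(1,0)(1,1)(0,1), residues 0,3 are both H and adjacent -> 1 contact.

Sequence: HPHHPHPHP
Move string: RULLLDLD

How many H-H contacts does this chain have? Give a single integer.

Answer: 1

Derivation:
Positions: [(0, 0), (1, 0), (1, 1), (0, 1), (-1, 1), (-2, 1), (-2, 0), (-3, 0), (-3, -1)]
H-H contact: residue 0 @(0,0) - residue 3 @(0, 1)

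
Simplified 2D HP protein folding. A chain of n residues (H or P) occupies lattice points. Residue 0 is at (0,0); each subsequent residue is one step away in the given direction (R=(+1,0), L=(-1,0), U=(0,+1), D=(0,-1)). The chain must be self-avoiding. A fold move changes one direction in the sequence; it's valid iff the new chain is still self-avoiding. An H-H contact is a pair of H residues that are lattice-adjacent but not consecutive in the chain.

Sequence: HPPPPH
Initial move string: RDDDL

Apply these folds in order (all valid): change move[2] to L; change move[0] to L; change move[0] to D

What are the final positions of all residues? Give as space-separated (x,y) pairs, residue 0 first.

Answer: (0,0) (0,-1) (0,-2) (-1,-2) (-1,-3) (-2,-3)

Derivation:
Initial moves: RDDDL
Fold: move[2]->L => RDLDL (positions: [(0, 0), (1, 0), (1, -1), (0, -1), (0, -2), (-1, -2)])
Fold: move[0]->L => LDLDL (positions: [(0, 0), (-1, 0), (-1, -1), (-2, -1), (-2, -2), (-3, -2)])
Fold: move[0]->D => DDLDL (positions: [(0, 0), (0, -1), (0, -2), (-1, -2), (-1, -3), (-2, -3)])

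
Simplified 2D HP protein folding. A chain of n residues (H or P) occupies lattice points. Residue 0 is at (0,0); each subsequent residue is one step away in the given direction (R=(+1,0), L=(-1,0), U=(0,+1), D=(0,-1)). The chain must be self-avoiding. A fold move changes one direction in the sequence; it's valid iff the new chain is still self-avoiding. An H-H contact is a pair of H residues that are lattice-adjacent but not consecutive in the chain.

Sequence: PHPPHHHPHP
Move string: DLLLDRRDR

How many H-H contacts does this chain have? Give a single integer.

Answer: 0

Derivation:
Positions: [(0, 0), (0, -1), (-1, -1), (-2, -1), (-3, -1), (-3, -2), (-2, -2), (-1, -2), (-1, -3), (0, -3)]
No H-H contacts found.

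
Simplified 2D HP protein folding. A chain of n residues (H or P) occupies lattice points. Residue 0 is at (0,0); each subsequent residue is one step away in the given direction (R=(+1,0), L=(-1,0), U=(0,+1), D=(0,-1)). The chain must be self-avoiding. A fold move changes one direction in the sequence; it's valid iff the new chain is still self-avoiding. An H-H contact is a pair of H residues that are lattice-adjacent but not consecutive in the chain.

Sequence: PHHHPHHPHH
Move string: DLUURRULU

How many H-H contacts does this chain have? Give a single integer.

Positions: [(0, 0), (0, -1), (-1, -1), (-1, 0), (-1, 1), (0, 1), (1, 1), (1, 2), (0, 2), (0, 3)]
H-H contact: residue 5 @(0,1) - residue 8 @(0, 2)

Answer: 1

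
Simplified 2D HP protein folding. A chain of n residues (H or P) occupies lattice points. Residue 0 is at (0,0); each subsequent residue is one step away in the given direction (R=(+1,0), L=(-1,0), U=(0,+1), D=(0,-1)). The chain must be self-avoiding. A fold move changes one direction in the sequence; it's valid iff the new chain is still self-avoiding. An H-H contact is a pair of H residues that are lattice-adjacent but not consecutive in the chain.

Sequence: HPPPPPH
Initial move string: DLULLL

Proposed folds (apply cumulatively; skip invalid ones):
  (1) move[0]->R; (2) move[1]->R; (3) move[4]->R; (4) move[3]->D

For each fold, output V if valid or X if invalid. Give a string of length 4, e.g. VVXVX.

Answer: XXXX

Derivation:
Initial: DLULLL -> [(0, 0), (0, -1), (-1, -1), (-1, 0), (-2, 0), (-3, 0), (-4, 0)]
Fold 1: move[0]->R => RLULLL INVALID (collision), skipped
Fold 2: move[1]->R => DRULLL INVALID (collision), skipped
Fold 3: move[4]->R => DLULRL INVALID (collision), skipped
Fold 4: move[3]->D => DLUDLL INVALID (collision), skipped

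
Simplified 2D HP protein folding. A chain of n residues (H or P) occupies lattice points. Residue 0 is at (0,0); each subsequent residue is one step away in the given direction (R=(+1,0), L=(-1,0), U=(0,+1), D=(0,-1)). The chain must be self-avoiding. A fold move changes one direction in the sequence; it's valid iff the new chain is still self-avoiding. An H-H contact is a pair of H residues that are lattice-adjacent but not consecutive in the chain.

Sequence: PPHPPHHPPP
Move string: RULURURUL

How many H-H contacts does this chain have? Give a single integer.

Positions: [(0, 0), (1, 0), (1, 1), (0, 1), (0, 2), (1, 2), (1, 3), (2, 3), (2, 4), (1, 4)]
H-H contact: residue 2 @(1,1) - residue 5 @(1, 2)

Answer: 1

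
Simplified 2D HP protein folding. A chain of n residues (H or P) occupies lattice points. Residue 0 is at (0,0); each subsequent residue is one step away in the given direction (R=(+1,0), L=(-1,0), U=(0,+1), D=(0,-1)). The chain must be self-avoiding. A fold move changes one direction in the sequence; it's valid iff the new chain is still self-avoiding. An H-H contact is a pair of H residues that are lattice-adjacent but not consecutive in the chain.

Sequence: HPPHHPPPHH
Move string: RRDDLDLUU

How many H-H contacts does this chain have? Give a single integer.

Positions: [(0, 0), (1, 0), (2, 0), (2, -1), (2, -2), (1, -2), (1, -3), (0, -3), (0, -2), (0, -1)]
H-H contact: residue 0 @(0,0) - residue 9 @(0, -1)

Answer: 1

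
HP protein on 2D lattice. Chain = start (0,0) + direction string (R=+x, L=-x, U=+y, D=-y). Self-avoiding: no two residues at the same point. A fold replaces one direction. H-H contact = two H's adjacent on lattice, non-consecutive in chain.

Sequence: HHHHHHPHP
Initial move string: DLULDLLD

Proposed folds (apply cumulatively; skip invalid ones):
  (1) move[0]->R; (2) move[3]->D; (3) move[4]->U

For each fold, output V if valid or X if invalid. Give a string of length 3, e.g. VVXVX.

Answer: XXV

Derivation:
Initial: DLULDLLD -> [(0, 0), (0, -1), (-1, -1), (-1, 0), (-2, 0), (-2, -1), (-3, -1), (-4, -1), (-4, -2)]
Fold 1: move[0]->R => RLULDLLD INVALID (collision), skipped
Fold 2: move[3]->D => DLUDDLLD INVALID (collision), skipped
Fold 3: move[4]->U => DLULULLD VALID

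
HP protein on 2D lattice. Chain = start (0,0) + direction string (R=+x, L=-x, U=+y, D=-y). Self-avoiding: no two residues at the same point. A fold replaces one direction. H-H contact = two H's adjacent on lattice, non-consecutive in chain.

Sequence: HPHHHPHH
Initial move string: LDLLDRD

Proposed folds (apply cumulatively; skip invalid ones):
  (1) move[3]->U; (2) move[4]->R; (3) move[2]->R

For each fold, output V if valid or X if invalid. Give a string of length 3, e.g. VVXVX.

Answer: XXX

Derivation:
Initial: LDLLDRD -> [(0, 0), (-1, 0), (-1, -1), (-2, -1), (-3, -1), (-3, -2), (-2, -2), (-2, -3)]
Fold 1: move[3]->U => LDLUDRD INVALID (collision), skipped
Fold 2: move[4]->R => LDLLRRD INVALID (collision), skipped
Fold 3: move[2]->R => LDRLDRD INVALID (collision), skipped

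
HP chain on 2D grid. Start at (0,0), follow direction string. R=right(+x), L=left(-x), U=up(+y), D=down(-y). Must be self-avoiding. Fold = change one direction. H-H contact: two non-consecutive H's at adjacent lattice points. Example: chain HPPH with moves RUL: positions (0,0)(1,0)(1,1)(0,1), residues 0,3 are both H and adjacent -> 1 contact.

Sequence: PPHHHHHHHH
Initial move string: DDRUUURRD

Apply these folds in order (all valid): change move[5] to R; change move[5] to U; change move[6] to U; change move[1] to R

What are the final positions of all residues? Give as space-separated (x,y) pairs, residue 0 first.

Initial moves: DDRUUURRD
Fold: move[5]->R => DDRUURRRD (positions: [(0, 0), (0, -1), (0, -2), (1, -2), (1, -1), (1, 0), (2, 0), (3, 0), (4, 0), (4, -1)])
Fold: move[5]->U => DDRUUURRD (positions: [(0, 0), (0, -1), (0, -2), (1, -2), (1, -1), (1, 0), (1, 1), (2, 1), (3, 1), (3, 0)])
Fold: move[6]->U => DDRUUUURD (positions: [(0, 0), (0, -1), (0, -2), (1, -2), (1, -1), (1, 0), (1, 1), (1, 2), (2, 2), (2, 1)])
Fold: move[1]->R => DRRUUUURD (positions: [(0, 0), (0, -1), (1, -1), (2, -1), (2, 0), (2, 1), (2, 2), (2, 3), (3, 3), (3, 2)])

Answer: (0,0) (0,-1) (1,-1) (2,-1) (2,0) (2,1) (2,2) (2,3) (3,3) (3,2)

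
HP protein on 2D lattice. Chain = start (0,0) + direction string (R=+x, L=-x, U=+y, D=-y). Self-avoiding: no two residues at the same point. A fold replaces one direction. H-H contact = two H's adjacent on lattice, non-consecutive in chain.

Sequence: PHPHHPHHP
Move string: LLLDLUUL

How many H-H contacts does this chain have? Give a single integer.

Answer: 1

Derivation:
Positions: [(0, 0), (-1, 0), (-2, 0), (-3, 0), (-3, -1), (-4, -1), (-4, 0), (-4, 1), (-5, 1)]
H-H contact: residue 3 @(-3,0) - residue 6 @(-4, 0)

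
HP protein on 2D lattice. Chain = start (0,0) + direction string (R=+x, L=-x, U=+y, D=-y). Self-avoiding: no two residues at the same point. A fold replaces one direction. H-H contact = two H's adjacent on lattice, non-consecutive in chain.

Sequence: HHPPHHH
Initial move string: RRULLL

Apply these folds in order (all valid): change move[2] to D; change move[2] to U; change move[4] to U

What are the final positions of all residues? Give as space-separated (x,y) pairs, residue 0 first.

Answer: (0,0) (1,0) (2,0) (2,1) (1,1) (1,2) (0,2)

Derivation:
Initial moves: RRULLL
Fold: move[2]->D => RRDLLL (positions: [(0, 0), (1, 0), (2, 0), (2, -1), (1, -1), (0, -1), (-1, -1)])
Fold: move[2]->U => RRULLL (positions: [(0, 0), (1, 0), (2, 0), (2, 1), (1, 1), (0, 1), (-1, 1)])
Fold: move[4]->U => RRULUL (positions: [(0, 0), (1, 0), (2, 0), (2, 1), (1, 1), (1, 2), (0, 2)])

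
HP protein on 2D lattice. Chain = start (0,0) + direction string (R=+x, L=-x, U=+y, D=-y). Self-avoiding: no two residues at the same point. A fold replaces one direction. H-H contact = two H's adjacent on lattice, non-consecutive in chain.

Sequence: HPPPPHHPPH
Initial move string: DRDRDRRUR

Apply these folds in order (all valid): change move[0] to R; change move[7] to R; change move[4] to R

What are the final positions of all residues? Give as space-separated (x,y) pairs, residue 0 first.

Initial moves: DRDRDRRUR
Fold: move[0]->R => RRDRDRRUR (positions: [(0, 0), (1, 0), (2, 0), (2, -1), (3, -1), (3, -2), (4, -2), (5, -2), (5, -1), (6, -1)])
Fold: move[7]->R => RRDRDRRRR (positions: [(0, 0), (1, 0), (2, 0), (2, -1), (3, -1), (3, -2), (4, -2), (5, -2), (6, -2), (7, -2)])
Fold: move[4]->R => RRDRRRRRR (positions: [(0, 0), (1, 0), (2, 0), (2, -1), (3, -1), (4, -1), (5, -1), (6, -1), (7, -1), (8, -1)])

Answer: (0,0) (1,0) (2,0) (2,-1) (3,-1) (4,-1) (5,-1) (6,-1) (7,-1) (8,-1)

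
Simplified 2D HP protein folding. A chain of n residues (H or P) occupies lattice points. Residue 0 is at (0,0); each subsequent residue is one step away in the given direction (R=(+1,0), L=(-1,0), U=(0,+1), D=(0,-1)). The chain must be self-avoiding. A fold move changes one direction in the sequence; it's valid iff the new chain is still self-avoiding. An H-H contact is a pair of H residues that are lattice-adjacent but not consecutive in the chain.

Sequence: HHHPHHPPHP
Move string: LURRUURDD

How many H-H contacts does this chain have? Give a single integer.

Positions: [(0, 0), (-1, 0), (-1, 1), (0, 1), (1, 1), (1, 2), (1, 3), (2, 3), (2, 2), (2, 1)]
H-H contact: residue 5 @(1,2) - residue 8 @(2, 2)

Answer: 1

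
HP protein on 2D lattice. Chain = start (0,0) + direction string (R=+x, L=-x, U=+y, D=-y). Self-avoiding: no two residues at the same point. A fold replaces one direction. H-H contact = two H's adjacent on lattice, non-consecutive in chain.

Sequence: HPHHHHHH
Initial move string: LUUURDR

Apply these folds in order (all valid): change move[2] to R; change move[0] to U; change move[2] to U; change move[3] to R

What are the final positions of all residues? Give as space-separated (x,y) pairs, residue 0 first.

Answer: (0,0) (0,1) (0,2) (0,3) (1,3) (2,3) (2,2) (3,2)

Derivation:
Initial moves: LUUURDR
Fold: move[2]->R => LURURDR (positions: [(0, 0), (-1, 0), (-1, 1), (0, 1), (0, 2), (1, 2), (1, 1), (2, 1)])
Fold: move[0]->U => UURURDR (positions: [(0, 0), (0, 1), (0, 2), (1, 2), (1, 3), (2, 3), (2, 2), (3, 2)])
Fold: move[2]->U => UUUURDR (positions: [(0, 0), (0, 1), (0, 2), (0, 3), (0, 4), (1, 4), (1, 3), (2, 3)])
Fold: move[3]->R => UUURRDR (positions: [(0, 0), (0, 1), (0, 2), (0, 3), (1, 3), (2, 3), (2, 2), (3, 2)])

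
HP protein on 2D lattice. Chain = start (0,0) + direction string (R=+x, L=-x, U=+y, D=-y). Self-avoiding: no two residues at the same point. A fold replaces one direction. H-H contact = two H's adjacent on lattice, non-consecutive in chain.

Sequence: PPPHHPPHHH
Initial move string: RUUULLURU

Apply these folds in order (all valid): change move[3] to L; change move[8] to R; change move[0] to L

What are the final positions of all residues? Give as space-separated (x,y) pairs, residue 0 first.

Initial moves: RUUULLURU
Fold: move[3]->L => RUULLLURU (positions: [(0, 0), (1, 0), (1, 1), (1, 2), (0, 2), (-1, 2), (-2, 2), (-2, 3), (-1, 3), (-1, 4)])
Fold: move[8]->R => RUULLLURR (positions: [(0, 0), (1, 0), (1, 1), (1, 2), (0, 2), (-1, 2), (-2, 2), (-2, 3), (-1, 3), (0, 3)])
Fold: move[0]->L => LUULLLURR (positions: [(0, 0), (-1, 0), (-1, 1), (-1, 2), (-2, 2), (-3, 2), (-4, 2), (-4, 3), (-3, 3), (-2, 3)])

Answer: (0,0) (-1,0) (-1,1) (-1,2) (-2,2) (-3,2) (-4,2) (-4,3) (-3,3) (-2,3)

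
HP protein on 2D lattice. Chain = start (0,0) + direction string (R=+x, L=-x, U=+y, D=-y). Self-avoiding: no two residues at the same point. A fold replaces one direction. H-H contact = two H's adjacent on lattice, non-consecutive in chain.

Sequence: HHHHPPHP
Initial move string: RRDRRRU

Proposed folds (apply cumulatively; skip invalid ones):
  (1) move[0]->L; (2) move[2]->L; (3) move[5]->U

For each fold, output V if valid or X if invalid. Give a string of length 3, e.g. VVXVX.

Answer: XXV

Derivation:
Initial: RRDRRRU -> [(0, 0), (1, 0), (2, 0), (2, -1), (3, -1), (4, -1), (5, -1), (5, 0)]
Fold 1: move[0]->L => LRDRRRU INVALID (collision), skipped
Fold 2: move[2]->L => RRLRRRU INVALID (collision), skipped
Fold 3: move[5]->U => RRDRRUU VALID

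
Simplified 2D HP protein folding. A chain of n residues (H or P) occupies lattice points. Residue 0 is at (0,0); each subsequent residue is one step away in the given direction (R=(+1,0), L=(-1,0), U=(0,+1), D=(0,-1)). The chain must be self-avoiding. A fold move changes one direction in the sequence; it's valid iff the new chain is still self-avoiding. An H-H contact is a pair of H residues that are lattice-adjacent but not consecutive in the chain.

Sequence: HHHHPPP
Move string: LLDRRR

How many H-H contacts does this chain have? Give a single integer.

Positions: [(0, 0), (-1, 0), (-2, 0), (-2, -1), (-1, -1), (0, -1), (1, -1)]
No H-H contacts found.

Answer: 0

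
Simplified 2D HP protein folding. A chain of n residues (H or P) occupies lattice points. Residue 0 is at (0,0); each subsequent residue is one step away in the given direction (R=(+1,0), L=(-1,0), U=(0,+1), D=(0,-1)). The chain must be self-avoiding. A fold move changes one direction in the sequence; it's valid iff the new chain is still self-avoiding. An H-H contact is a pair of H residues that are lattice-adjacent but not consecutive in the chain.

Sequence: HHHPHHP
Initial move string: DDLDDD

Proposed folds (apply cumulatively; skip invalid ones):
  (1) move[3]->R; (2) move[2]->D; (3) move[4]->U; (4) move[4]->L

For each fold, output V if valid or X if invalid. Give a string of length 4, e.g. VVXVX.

Answer: XVXV

Derivation:
Initial: DDLDDD -> [(0, 0), (0, -1), (0, -2), (-1, -2), (-1, -3), (-1, -4), (-1, -5)]
Fold 1: move[3]->R => DDLRDD INVALID (collision), skipped
Fold 2: move[2]->D => DDDDDD VALID
Fold 3: move[4]->U => DDDDUD INVALID (collision), skipped
Fold 4: move[4]->L => DDDDLD VALID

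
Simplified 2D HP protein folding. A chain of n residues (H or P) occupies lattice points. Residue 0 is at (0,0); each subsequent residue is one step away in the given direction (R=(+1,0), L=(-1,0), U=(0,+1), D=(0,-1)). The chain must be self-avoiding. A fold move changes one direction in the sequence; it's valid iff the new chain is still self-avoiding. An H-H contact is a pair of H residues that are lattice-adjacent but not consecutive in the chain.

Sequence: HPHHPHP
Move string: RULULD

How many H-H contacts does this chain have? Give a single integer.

Answer: 1

Derivation:
Positions: [(0, 0), (1, 0), (1, 1), (0, 1), (0, 2), (-1, 2), (-1, 1)]
H-H contact: residue 0 @(0,0) - residue 3 @(0, 1)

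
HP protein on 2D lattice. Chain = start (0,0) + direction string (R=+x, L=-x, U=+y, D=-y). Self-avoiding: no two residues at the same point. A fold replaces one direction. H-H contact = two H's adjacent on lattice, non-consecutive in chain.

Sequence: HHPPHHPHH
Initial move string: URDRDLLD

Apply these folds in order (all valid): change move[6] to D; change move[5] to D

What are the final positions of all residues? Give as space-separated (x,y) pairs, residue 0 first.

Initial moves: URDRDLLD
Fold: move[6]->D => URDRDLDD (positions: [(0, 0), (0, 1), (1, 1), (1, 0), (2, 0), (2, -1), (1, -1), (1, -2), (1, -3)])
Fold: move[5]->D => URDRDDDD (positions: [(0, 0), (0, 1), (1, 1), (1, 0), (2, 0), (2, -1), (2, -2), (2, -3), (2, -4)])

Answer: (0,0) (0,1) (1,1) (1,0) (2,0) (2,-1) (2,-2) (2,-3) (2,-4)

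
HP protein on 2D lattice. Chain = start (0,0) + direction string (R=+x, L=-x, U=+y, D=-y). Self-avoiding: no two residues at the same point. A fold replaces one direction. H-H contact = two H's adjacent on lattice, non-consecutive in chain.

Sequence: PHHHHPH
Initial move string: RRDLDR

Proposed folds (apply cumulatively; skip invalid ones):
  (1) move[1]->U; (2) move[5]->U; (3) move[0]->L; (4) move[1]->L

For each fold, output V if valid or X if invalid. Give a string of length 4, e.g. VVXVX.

Answer: XXXX

Derivation:
Initial: RRDLDR -> [(0, 0), (1, 0), (2, 0), (2, -1), (1, -1), (1, -2), (2, -2)]
Fold 1: move[1]->U => RUDLDR INVALID (collision), skipped
Fold 2: move[5]->U => RRDLDU INVALID (collision), skipped
Fold 3: move[0]->L => LRDLDR INVALID (collision), skipped
Fold 4: move[1]->L => RLDLDR INVALID (collision), skipped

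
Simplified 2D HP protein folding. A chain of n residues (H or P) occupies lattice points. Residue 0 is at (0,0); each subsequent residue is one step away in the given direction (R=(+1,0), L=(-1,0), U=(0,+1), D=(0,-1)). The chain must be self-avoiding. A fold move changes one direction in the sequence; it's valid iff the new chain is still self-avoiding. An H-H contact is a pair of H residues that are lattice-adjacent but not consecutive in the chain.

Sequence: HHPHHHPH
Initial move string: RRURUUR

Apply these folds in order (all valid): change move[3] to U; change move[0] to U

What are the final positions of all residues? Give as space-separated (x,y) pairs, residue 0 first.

Answer: (0,0) (0,1) (1,1) (1,2) (1,3) (1,4) (1,5) (2,5)

Derivation:
Initial moves: RRURUUR
Fold: move[3]->U => RRUUUUR (positions: [(0, 0), (1, 0), (2, 0), (2, 1), (2, 2), (2, 3), (2, 4), (3, 4)])
Fold: move[0]->U => URUUUUR (positions: [(0, 0), (0, 1), (1, 1), (1, 2), (1, 3), (1, 4), (1, 5), (2, 5)])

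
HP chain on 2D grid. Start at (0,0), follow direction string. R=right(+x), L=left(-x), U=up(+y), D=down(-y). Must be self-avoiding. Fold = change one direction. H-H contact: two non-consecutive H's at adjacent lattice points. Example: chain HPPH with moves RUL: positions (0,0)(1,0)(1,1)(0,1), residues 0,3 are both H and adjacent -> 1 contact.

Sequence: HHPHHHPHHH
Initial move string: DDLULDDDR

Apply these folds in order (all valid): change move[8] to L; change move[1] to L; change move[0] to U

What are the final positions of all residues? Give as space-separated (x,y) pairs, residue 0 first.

Initial moves: DDLULDDDR
Fold: move[8]->L => DDLULDDDL (positions: [(0, 0), (0, -1), (0, -2), (-1, -2), (-1, -1), (-2, -1), (-2, -2), (-2, -3), (-2, -4), (-3, -4)])
Fold: move[1]->L => DLLULDDDL (positions: [(0, 0), (0, -1), (-1, -1), (-2, -1), (-2, 0), (-3, 0), (-3, -1), (-3, -2), (-3, -3), (-4, -3)])
Fold: move[0]->U => ULLULDDDL (positions: [(0, 0), (0, 1), (-1, 1), (-2, 1), (-2, 2), (-3, 2), (-3, 1), (-3, 0), (-3, -1), (-4, -1)])

Answer: (0,0) (0,1) (-1,1) (-2,1) (-2,2) (-3,2) (-3,1) (-3,0) (-3,-1) (-4,-1)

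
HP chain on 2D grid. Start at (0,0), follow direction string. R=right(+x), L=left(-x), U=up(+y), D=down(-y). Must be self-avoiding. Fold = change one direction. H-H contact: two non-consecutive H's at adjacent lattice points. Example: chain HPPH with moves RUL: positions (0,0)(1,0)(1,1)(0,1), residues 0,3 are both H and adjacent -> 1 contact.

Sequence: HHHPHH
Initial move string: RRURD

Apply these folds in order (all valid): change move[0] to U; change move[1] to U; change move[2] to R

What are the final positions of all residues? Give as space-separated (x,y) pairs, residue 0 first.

Initial moves: RRURD
Fold: move[0]->U => URURD (positions: [(0, 0), (0, 1), (1, 1), (1, 2), (2, 2), (2, 1)])
Fold: move[1]->U => UUURD (positions: [(0, 0), (0, 1), (0, 2), (0, 3), (1, 3), (1, 2)])
Fold: move[2]->R => UURRD (positions: [(0, 0), (0, 1), (0, 2), (1, 2), (2, 2), (2, 1)])

Answer: (0,0) (0,1) (0,2) (1,2) (2,2) (2,1)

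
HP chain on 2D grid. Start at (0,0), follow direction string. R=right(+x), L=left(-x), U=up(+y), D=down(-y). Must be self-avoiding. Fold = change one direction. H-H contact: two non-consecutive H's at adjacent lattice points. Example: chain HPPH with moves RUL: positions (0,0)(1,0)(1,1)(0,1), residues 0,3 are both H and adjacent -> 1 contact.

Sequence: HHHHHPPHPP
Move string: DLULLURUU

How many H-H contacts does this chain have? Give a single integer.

Answer: 2

Derivation:
Positions: [(0, 0), (0, -1), (-1, -1), (-1, 0), (-2, 0), (-3, 0), (-3, 1), (-2, 1), (-2, 2), (-2, 3)]
H-H contact: residue 0 @(0,0) - residue 3 @(-1, 0)
H-H contact: residue 4 @(-2,0) - residue 7 @(-2, 1)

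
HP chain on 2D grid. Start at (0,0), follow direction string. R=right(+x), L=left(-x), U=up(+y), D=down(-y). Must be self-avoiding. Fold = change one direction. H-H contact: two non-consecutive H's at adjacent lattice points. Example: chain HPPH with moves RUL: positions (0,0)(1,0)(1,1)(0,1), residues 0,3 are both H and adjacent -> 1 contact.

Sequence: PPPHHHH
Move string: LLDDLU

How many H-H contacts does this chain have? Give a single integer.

Answer: 1

Derivation:
Positions: [(0, 0), (-1, 0), (-2, 0), (-2, -1), (-2, -2), (-3, -2), (-3, -1)]
H-H contact: residue 3 @(-2,-1) - residue 6 @(-3, -1)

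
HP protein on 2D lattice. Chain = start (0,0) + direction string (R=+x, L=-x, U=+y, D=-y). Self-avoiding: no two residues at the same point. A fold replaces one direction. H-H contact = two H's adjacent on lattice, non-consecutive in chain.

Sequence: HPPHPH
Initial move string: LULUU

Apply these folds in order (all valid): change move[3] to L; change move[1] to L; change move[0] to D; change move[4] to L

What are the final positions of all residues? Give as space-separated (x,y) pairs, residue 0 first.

Answer: (0,0) (0,-1) (-1,-1) (-2,-1) (-3,-1) (-4,-1)

Derivation:
Initial moves: LULUU
Fold: move[3]->L => LULLU (positions: [(0, 0), (-1, 0), (-1, 1), (-2, 1), (-3, 1), (-3, 2)])
Fold: move[1]->L => LLLLU (positions: [(0, 0), (-1, 0), (-2, 0), (-3, 0), (-4, 0), (-4, 1)])
Fold: move[0]->D => DLLLU (positions: [(0, 0), (0, -1), (-1, -1), (-2, -1), (-3, -1), (-3, 0)])
Fold: move[4]->L => DLLLL (positions: [(0, 0), (0, -1), (-1, -1), (-2, -1), (-3, -1), (-4, -1)])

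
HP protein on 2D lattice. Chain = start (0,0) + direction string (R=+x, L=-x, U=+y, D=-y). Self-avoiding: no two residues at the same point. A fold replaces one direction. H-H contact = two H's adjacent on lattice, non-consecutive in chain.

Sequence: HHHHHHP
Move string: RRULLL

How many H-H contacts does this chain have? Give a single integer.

Answer: 2

Derivation:
Positions: [(0, 0), (1, 0), (2, 0), (2, 1), (1, 1), (0, 1), (-1, 1)]
H-H contact: residue 0 @(0,0) - residue 5 @(0, 1)
H-H contact: residue 1 @(1,0) - residue 4 @(1, 1)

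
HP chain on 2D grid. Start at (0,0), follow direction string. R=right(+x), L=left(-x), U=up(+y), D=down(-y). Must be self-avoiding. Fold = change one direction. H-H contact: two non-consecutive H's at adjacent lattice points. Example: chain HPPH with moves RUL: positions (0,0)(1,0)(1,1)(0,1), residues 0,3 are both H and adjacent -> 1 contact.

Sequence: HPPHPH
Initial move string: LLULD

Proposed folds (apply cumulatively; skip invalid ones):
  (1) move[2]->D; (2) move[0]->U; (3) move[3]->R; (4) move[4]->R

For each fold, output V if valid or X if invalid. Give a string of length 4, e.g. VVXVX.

Answer: VVXX

Derivation:
Initial: LLULD -> [(0, 0), (-1, 0), (-2, 0), (-2, 1), (-3, 1), (-3, 0)]
Fold 1: move[2]->D => LLDLD VALID
Fold 2: move[0]->U => ULDLD VALID
Fold 3: move[3]->R => ULDRD INVALID (collision), skipped
Fold 4: move[4]->R => ULDLR INVALID (collision), skipped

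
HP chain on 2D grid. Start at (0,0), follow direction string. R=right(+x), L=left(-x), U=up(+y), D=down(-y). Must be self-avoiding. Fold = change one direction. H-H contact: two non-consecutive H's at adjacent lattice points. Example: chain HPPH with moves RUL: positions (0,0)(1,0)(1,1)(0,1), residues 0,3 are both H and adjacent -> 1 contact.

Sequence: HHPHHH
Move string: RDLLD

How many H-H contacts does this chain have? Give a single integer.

Answer: 1

Derivation:
Positions: [(0, 0), (1, 0), (1, -1), (0, -1), (-1, -1), (-1, -2)]
H-H contact: residue 0 @(0,0) - residue 3 @(0, -1)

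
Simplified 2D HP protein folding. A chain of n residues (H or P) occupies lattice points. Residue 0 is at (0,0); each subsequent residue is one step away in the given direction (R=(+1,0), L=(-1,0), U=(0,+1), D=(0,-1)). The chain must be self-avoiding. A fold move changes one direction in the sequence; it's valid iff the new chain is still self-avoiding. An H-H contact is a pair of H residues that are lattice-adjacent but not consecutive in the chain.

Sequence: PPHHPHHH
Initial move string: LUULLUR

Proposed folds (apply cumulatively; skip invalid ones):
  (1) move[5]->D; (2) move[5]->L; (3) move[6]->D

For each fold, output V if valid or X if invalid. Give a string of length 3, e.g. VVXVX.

Initial: LUULLUR -> [(0, 0), (-1, 0), (-1, 1), (-1, 2), (-2, 2), (-3, 2), (-3, 3), (-2, 3)]
Fold 1: move[5]->D => LUULLDR VALID
Fold 2: move[5]->L => LUULLLR INVALID (collision), skipped
Fold 3: move[6]->D => LUULLDD VALID

Answer: VXV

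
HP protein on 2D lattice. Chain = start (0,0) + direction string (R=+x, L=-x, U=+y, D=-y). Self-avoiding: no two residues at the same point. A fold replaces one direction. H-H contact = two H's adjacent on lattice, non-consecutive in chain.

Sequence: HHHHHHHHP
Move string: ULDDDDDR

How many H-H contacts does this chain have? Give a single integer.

Positions: [(0, 0), (0, 1), (-1, 1), (-1, 0), (-1, -1), (-1, -2), (-1, -3), (-1, -4), (0, -4)]
H-H contact: residue 0 @(0,0) - residue 3 @(-1, 0)

Answer: 1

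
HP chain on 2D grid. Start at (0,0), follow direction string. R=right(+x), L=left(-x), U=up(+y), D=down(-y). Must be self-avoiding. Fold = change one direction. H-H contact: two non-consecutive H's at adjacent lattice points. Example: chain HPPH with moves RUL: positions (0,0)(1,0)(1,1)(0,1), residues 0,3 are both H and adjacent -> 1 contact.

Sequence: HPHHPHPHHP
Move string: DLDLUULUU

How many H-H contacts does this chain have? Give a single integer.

Answer: 1

Derivation:
Positions: [(0, 0), (0, -1), (-1, -1), (-1, -2), (-2, -2), (-2, -1), (-2, 0), (-3, 0), (-3, 1), (-3, 2)]
H-H contact: residue 2 @(-1,-1) - residue 5 @(-2, -1)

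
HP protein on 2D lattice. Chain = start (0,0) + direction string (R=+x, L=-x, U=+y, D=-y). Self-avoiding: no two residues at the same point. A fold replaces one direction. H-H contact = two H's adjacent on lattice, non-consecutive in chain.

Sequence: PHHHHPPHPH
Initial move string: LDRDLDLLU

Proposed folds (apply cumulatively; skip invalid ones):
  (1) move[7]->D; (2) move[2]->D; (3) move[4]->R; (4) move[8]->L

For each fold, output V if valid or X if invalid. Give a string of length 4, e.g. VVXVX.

Answer: XVVV

Derivation:
Initial: LDRDLDLLU -> [(0, 0), (-1, 0), (-1, -1), (0, -1), (0, -2), (-1, -2), (-1, -3), (-2, -3), (-3, -3), (-3, -2)]
Fold 1: move[7]->D => LDRDLDLDU INVALID (collision), skipped
Fold 2: move[2]->D => LDDDLDLLU VALID
Fold 3: move[4]->R => LDDDRDLLU VALID
Fold 4: move[8]->L => LDDDRDLLL VALID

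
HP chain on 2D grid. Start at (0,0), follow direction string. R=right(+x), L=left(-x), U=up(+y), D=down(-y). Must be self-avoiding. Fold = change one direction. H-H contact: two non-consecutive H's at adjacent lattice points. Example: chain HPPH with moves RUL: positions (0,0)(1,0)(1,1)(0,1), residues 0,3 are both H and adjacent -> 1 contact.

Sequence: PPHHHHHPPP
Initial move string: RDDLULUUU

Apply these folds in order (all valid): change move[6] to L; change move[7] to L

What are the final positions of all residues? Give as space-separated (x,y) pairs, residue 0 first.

Initial moves: RDDLULUUU
Fold: move[6]->L => RDDLULLUU (positions: [(0, 0), (1, 0), (1, -1), (1, -2), (0, -2), (0, -1), (-1, -1), (-2, -1), (-2, 0), (-2, 1)])
Fold: move[7]->L => RDDLULLLU (positions: [(0, 0), (1, 0), (1, -1), (1, -2), (0, -2), (0, -1), (-1, -1), (-2, -1), (-3, -1), (-3, 0)])

Answer: (0,0) (1,0) (1,-1) (1,-2) (0,-2) (0,-1) (-1,-1) (-2,-1) (-3,-1) (-3,0)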